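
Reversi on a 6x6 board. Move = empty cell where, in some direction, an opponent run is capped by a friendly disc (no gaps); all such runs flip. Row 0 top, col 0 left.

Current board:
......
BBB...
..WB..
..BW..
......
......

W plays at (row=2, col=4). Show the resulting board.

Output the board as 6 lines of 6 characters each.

Answer: ......
BBB...
..WWW.
..BW..
......
......

Derivation:
Place W at (2,4); scan 8 dirs for brackets.
Dir NW: first cell '.' (not opp) -> no flip
Dir N: first cell '.' (not opp) -> no flip
Dir NE: first cell '.' (not opp) -> no flip
Dir W: opp run (2,3) capped by W -> flip
Dir E: first cell '.' (not opp) -> no flip
Dir SW: first cell 'W' (not opp) -> no flip
Dir S: first cell '.' (not opp) -> no flip
Dir SE: first cell '.' (not opp) -> no flip
All flips: (2,3)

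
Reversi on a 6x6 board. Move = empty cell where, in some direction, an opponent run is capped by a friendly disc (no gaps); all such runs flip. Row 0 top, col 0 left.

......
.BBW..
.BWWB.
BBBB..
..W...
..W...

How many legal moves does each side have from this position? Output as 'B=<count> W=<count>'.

Answer: B=7 W=12

Derivation:
-- B to move --
(0,2): flips 1 -> legal
(0,3): flips 2 -> legal
(0,4): flips 2 -> legal
(1,4): flips 2 -> legal
(3,4): flips 1 -> legal
(4,1): no bracket -> illegal
(4,3): no bracket -> illegal
(5,1): flips 1 -> legal
(5,3): flips 1 -> legal
B mobility = 7
-- W to move --
(0,0): flips 1 -> legal
(0,1): flips 1 -> legal
(0,2): flips 1 -> legal
(0,3): no bracket -> illegal
(1,0): flips 2 -> legal
(1,4): no bracket -> illegal
(1,5): flips 2 -> legal
(2,0): flips 2 -> legal
(2,5): flips 1 -> legal
(3,4): no bracket -> illegal
(3,5): flips 1 -> legal
(4,0): flips 1 -> legal
(4,1): flips 1 -> legal
(4,3): flips 1 -> legal
(4,4): flips 1 -> legal
W mobility = 12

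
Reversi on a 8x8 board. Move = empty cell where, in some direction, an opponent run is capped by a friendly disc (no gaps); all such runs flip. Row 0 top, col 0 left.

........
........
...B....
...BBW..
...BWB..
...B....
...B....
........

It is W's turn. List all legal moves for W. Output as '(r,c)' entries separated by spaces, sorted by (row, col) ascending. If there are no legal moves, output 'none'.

Answer: (2,2) (2,4) (3,2) (4,2) (4,6) (5,5) (6,2)

Derivation:
(1,2): no bracket -> illegal
(1,3): no bracket -> illegal
(1,4): no bracket -> illegal
(2,2): flips 1 -> legal
(2,4): flips 1 -> legal
(2,5): no bracket -> illegal
(3,2): flips 2 -> legal
(3,6): no bracket -> illegal
(4,2): flips 1 -> legal
(4,6): flips 1 -> legal
(5,2): no bracket -> illegal
(5,4): no bracket -> illegal
(5,5): flips 1 -> legal
(5,6): no bracket -> illegal
(6,2): flips 1 -> legal
(6,4): no bracket -> illegal
(7,2): no bracket -> illegal
(7,3): no bracket -> illegal
(7,4): no bracket -> illegal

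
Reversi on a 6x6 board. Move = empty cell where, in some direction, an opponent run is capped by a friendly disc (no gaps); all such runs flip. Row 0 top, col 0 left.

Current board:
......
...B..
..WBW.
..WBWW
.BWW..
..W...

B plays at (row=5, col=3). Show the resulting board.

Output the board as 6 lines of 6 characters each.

Answer: ......
...B..
..WBW.
..WBWW
.BWB..
..WB..

Derivation:
Place B at (5,3); scan 8 dirs for brackets.
Dir NW: opp run (4,2), next='.' -> no flip
Dir N: opp run (4,3) capped by B -> flip
Dir NE: first cell '.' (not opp) -> no flip
Dir W: opp run (5,2), next='.' -> no flip
Dir E: first cell '.' (not opp) -> no flip
Dir SW: edge -> no flip
Dir S: edge -> no flip
Dir SE: edge -> no flip
All flips: (4,3)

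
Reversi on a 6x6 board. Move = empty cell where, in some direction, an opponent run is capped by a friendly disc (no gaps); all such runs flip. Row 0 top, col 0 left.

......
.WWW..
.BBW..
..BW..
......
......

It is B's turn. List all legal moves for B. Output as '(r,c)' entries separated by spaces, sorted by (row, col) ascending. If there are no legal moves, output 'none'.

Answer: (0,0) (0,1) (0,2) (0,3) (0,4) (1,4) (2,4) (3,4) (4,4)

Derivation:
(0,0): flips 1 -> legal
(0,1): flips 1 -> legal
(0,2): flips 1 -> legal
(0,3): flips 1 -> legal
(0,4): flips 1 -> legal
(1,0): no bracket -> illegal
(1,4): flips 1 -> legal
(2,0): no bracket -> illegal
(2,4): flips 1 -> legal
(3,4): flips 1 -> legal
(4,2): no bracket -> illegal
(4,3): no bracket -> illegal
(4,4): flips 1 -> legal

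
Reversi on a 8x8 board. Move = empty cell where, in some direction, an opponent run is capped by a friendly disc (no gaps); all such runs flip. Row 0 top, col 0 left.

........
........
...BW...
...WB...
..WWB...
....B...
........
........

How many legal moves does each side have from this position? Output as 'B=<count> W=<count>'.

Answer: B=7 W=8

Derivation:
-- B to move --
(1,3): no bracket -> illegal
(1,4): flips 1 -> legal
(1,5): no bracket -> illegal
(2,2): flips 1 -> legal
(2,5): flips 1 -> legal
(3,1): no bracket -> illegal
(3,2): flips 2 -> legal
(3,5): no bracket -> illegal
(4,1): flips 2 -> legal
(5,1): no bracket -> illegal
(5,2): flips 1 -> legal
(5,3): flips 2 -> legal
B mobility = 7
-- W to move --
(1,2): no bracket -> illegal
(1,3): flips 1 -> legal
(1,4): no bracket -> illegal
(2,2): flips 1 -> legal
(2,5): flips 1 -> legal
(3,2): no bracket -> illegal
(3,5): flips 1 -> legal
(4,5): flips 1 -> legal
(5,3): no bracket -> illegal
(5,5): flips 1 -> legal
(6,3): no bracket -> illegal
(6,4): flips 3 -> legal
(6,5): flips 1 -> legal
W mobility = 8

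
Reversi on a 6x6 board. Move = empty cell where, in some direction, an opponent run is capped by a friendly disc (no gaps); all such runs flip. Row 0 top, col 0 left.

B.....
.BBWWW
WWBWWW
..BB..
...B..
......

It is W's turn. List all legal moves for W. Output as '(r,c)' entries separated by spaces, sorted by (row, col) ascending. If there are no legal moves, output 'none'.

Answer: (0,1) (0,2) (0,3) (1,0) (3,1) (4,1) (4,2) (5,3) (5,4)

Derivation:
(0,1): flips 2 -> legal
(0,2): flips 1 -> legal
(0,3): flips 1 -> legal
(1,0): flips 2 -> legal
(3,1): flips 1 -> legal
(3,4): no bracket -> illegal
(4,1): flips 1 -> legal
(4,2): flips 1 -> legal
(4,4): no bracket -> illegal
(5,2): no bracket -> illegal
(5,3): flips 2 -> legal
(5,4): flips 2 -> legal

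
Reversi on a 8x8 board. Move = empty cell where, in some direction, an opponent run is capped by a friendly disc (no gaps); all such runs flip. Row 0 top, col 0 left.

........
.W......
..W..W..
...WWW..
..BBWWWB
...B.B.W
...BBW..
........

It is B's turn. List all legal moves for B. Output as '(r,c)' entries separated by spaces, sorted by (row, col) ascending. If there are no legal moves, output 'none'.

Answer: (0,0) (1,5) (1,6) (2,3) (2,4) (2,6) (3,7) (6,6) (6,7) (7,5)

Derivation:
(0,0): flips 4 -> legal
(0,1): no bracket -> illegal
(0,2): no bracket -> illegal
(1,0): no bracket -> illegal
(1,2): no bracket -> illegal
(1,3): no bracket -> illegal
(1,4): no bracket -> illegal
(1,5): flips 3 -> legal
(1,6): flips 2 -> legal
(2,0): no bracket -> illegal
(2,1): no bracket -> illegal
(2,3): flips 1 -> legal
(2,4): flips 1 -> legal
(2,6): flips 2 -> legal
(3,1): no bracket -> illegal
(3,2): no bracket -> illegal
(3,6): no bracket -> illegal
(3,7): flips 1 -> legal
(5,4): no bracket -> illegal
(5,6): no bracket -> illegal
(6,6): flips 1 -> legal
(6,7): flips 1 -> legal
(7,4): no bracket -> illegal
(7,5): flips 1 -> legal
(7,6): no bracket -> illegal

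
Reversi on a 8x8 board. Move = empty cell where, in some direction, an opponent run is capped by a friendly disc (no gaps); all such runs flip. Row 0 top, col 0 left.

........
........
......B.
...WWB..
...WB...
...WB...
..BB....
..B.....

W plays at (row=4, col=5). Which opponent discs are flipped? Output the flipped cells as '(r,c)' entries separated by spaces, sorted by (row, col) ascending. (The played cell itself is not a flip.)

Answer: (4,4)

Derivation:
Dir NW: first cell 'W' (not opp) -> no flip
Dir N: opp run (3,5), next='.' -> no flip
Dir NE: first cell '.' (not opp) -> no flip
Dir W: opp run (4,4) capped by W -> flip
Dir E: first cell '.' (not opp) -> no flip
Dir SW: opp run (5,4) (6,3) (7,2), next=edge -> no flip
Dir S: first cell '.' (not opp) -> no flip
Dir SE: first cell '.' (not opp) -> no flip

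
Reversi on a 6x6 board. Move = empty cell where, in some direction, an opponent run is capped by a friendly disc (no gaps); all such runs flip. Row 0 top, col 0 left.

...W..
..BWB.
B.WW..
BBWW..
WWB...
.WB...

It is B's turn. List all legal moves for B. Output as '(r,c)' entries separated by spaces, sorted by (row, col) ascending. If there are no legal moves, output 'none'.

Answer: (0,4) (2,4) (3,4) (5,0)

Derivation:
(0,2): no bracket -> illegal
(0,4): flips 2 -> legal
(1,1): no bracket -> illegal
(2,1): no bracket -> illegal
(2,4): flips 1 -> legal
(3,4): flips 3 -> legal
(4,3): no bracket -> illegal
(4,4): no bracket -> illegal
(5,0): flips 5 -> legal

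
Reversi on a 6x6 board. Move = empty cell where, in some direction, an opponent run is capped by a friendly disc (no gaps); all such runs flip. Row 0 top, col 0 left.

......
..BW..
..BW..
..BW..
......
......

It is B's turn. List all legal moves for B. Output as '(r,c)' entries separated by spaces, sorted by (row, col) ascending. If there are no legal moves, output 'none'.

(0,2): no bracket -> illegal
(0,3): no bracket -> illegal
(0,4): flips 1 -> legal
(1,4): flips 2 -> legal
(2,4): flips 1 -> legal
(3,4): flips 2 -> legal
(4,2): no bracket -> illegal
(4,3): no bracket -> illegal
(4,4): flips 1 -> legal

Answer: (0,4) (1,4) (2,4) (3,4) (4,4)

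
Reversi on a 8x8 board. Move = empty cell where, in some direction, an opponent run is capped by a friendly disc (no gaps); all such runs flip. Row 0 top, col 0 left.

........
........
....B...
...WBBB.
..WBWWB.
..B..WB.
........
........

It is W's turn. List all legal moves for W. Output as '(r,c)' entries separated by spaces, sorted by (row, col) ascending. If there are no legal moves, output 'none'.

(1,3): no bracket -> illegal
(1,4): flips 2 -> legal
(1,5): flips 1 -> legal
(2,3): flips 1 -> legal
(2,5): flips 1 -> legal
(2,6): flips 1 -> legal
(2,7): flips 1 -> legal
(3,2): no bracket -> illegal
(3,7): flips 4 -> legal
(4,1): no bracket -> illegal
(4,7): flips 1 -> legal
(5,1): no bracket -> illegal
(5,3): flips 1 -> legal
(5,4): no bracket -> illegal
(5,7): flips 1 -> legal
(6,1): no bracket -> illegal
(6,2): flips 1 -> legal
(6,3): no bracket -> illegal
(6,5): no bracket -> illegal
(6,6): no bracket -> illegal
(6,7): flips 1 -> legal

Answer: (1,4) (1,5) (2,3) (2,5) (2,6) (2,7) (3,7) (4,7) (5,3) (5,7) (6,2) (6,7)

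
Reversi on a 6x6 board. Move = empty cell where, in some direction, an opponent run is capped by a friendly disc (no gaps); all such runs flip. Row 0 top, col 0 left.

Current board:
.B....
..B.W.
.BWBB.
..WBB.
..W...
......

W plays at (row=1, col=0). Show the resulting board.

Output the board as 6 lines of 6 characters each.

Answer: .B....
W.B.W.
.WWBB.
..WBB.
..W...
......

Derivation:
Place W at (1,0); scan 8 dirs for brackets.
Dir NW: edge -> no flip
Dir N: first cell '.' (not opp) -> no flip
Dir NE: opp run (0,1), next=edge -> no flip
Dir W: edge -> no flip
Dir E: first cell '.' (not opp) -> no flip
Dir SW: edge -> no flip
Dir S: first cell '.' (not opp) -> no flip
Dir SE: opp run (2,1) capped by W -> flip
All flips: (2,1)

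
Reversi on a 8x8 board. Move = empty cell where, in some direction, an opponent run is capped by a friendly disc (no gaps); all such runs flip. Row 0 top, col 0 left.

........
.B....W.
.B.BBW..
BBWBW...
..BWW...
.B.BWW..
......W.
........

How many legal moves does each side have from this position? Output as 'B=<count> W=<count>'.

Answer: B=9 W=9

Derivation:
-- B to move --
(0,5): no bracket -> illegal
(0,6): no bracket -> illegal
(0,7): no bracket -> illegal
(1,4): no bracket -> illegal
(1,5): no bracket -> illegal
(1,7): no bracket -> illegal
(2,2): flips 1 -> legal
(2,6): flips 1 -> legal
(2,7): no bracket -> illegal
(3,5): flips 2 -> legal
(3,6): no bracket -> illegal
(4,1): flips 1 -> legal
(4,5): flips 3 -> legal
(4,6): no bracket -> illegal
(5,2): no bracket -> illegal
(5,6): flips 2 -> legal
(5,7): no bracket -> illegal
(6,3): no bracket -> illegal
(6,4): flips 3 -> legal
(6,5): flips 3 -> legal
(6,7): no bracket -> illegal
(7,5): no bracket -> illegal
(7,6): no bracket -> illegal
(7,7): flips 3 -> legal
B mobility = 9
-- W to move --
(0,0): no bracket -> illegal
(0,1): no bracket -> illegal
(0,2): no bracket -> illegal
(1,0): flips 1 -> legal
(1,2): flips 1 -> legal
(1,3): flips 2 -> legal
(1,4): flips 2 -> legal
(1,5): no bracket -> illegal
(2,0): no bracket -> illegal
(2,2): flips 3 -> legal
(3,5): no bracket -> illegal
(4,0): no bracket -> illegal
(4,1): flips 1 -> legal
(5,0): no bracket -> illegal
(5,2): flips 2 -> legal
(6,0): no bracket -> illegal
(6,1): no bracket -> illegal
(6,2): flips 1 -> legal
(6,3): flips 1 -> legal
(6,4): no bracket -> illegal
W mobility = 9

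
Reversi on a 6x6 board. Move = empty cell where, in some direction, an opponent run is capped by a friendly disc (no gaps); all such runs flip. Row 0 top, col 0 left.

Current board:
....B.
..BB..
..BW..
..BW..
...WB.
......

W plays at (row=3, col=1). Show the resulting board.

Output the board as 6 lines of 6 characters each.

Place W at (3,1); scan 8 dirs for brackets.
Dir NW: first cell '.' (not opp) -> no flip
Dir N: first cell '.' (not opp) -> no flip
Dir NE: opp run (2,2) (1,3) (0,4), next=edge -> no flip
Dir W: first cell '.' (not opp) -> no flip
Dir E: opp run (3,2) capped by W -> flip
Dir SW: first cell '.' (not opp) -> no flip
Dir S: first cell '.' (not opp) -> no flip
Dir SE: first cell '.' (not opp) -> no flip
All flips: (3,2)

Answer: ....B.
..BB..
..BW..
.WWW..
...WB.
......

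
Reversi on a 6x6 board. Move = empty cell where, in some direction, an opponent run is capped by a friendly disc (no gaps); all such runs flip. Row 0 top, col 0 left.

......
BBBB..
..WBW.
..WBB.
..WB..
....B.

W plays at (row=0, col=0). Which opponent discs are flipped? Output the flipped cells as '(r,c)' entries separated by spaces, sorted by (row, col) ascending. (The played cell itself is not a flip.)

Answer: (1,1)

Derivation:
Dir NW: edge -> no flip
Dir N: edge -> no flip
Dir NE: edge -> no flip
Dir W: edge -> no flip
Dir E: first cell '.' (not opp) -> no flip
Dir SW: edge -> no flip
Dir S: opp run (1,0), next='.' -> no flip
Dir SE: opp run (1,1) capped by W -> flip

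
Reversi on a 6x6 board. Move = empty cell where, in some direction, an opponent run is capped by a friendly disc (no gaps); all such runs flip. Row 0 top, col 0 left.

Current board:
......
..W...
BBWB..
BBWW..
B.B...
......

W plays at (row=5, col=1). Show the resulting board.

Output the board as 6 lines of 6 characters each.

Answer: ......
..W...
BBWB..
BBWW..
B.W...
.W....

Derivation:
Place W at (5,1); scan 8 dirs for brackets.
Dir NW: opp run (4,0), next=edge -> no flip
Dir N: first cell '.' (not opp) -> no flip
Dir NE: opp run (4,2) capped by W -> flip
Dir W: first cell '.' (not opp) -> no flip
Dir E: first cell '.' (not opp) -> no flip
Dir SW: edge -> no flip
Dir S: edge -> no flip
Dir SE: edge -> no flip
All flips: (4,2)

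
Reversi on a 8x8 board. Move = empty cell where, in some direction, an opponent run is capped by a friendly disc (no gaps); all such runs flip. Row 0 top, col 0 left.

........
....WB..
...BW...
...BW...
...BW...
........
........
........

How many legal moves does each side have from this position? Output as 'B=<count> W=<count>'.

Answer: B=6 W=7

Derivation:
-- B to move --
(0,3): no bracket -> illegal
(0,4): no bracket -> illegal
(0,5): flips 1 -> legal
(1,3): flips 1 -> legal
(2,5): flips 2 -> legal
(3,5): flips 1 -> legal
(4,5): flips 2 -> legal
(5,3): no bracket -> illegal
(5,4): no bracket -> illegal
(5,5): flips 1 -> legal
B mobility = 6
-- W to move --
(0,4): no bracket -> illegal
(0,5): no bracket -> illegal
(0,6): flips 1 -> legal
(1,2): flips 1 -> legal
(1,3): no bracket -> illegal
(1,6): flips 1 -> legal
(2,2): flips 2 -> legal
(2,5): no bracket -> illegal
(2,6): no bracket -> illegal
(3,2): flips 2 -> legal
(4,2): flips 2 -> legal
(5,2): flips 1 -> legal
(5,3): no bracket -> illegal
(5,4): no bracket -> illegal
W mobility = 7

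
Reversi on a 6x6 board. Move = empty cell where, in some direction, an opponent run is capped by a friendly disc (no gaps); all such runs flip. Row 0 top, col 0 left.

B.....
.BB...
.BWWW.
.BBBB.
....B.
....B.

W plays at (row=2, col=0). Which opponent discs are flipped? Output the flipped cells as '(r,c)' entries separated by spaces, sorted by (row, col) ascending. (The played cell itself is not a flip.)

Dir NW: edge -> no flip
Dir N: first cell '.' (not opp) -> no flip
Dir NE: opp run (1,1), next='.' -> no flip
Dir W: edge -> no flip
Dir E: opp run (2,1) capped by W -> flip
Dir SW: edge -> no flip
Dir S: first cell '.' (not opp) -> no flip
Dir SE: opp run (3,1), next='.' -> no flip

Answer: (2,1)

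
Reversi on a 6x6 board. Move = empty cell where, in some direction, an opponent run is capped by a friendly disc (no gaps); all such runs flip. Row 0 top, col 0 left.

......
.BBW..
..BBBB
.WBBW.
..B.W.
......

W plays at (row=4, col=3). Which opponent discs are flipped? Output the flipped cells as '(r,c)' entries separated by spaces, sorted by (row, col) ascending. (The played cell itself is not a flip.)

Answer: (2,3) (3,3)

Derivation:
Dir NW: opp run (3,2), next='.' -> no flip
Dir N: opp run (3,3) (2,3) capped by W -> flip
Dir NE: first cell 'W' (not opp) -> no flip
Dir W: opp run (4,2), next='.' -> no flip
Dir E: first cell 'W' (not opp) -> no flip
Dir SW: first cell '.' (not opp) -> no flip
Dir S: first cell '.' (not opp) -> no flip
Dir SE: first cell '.' (not opp) -> no flip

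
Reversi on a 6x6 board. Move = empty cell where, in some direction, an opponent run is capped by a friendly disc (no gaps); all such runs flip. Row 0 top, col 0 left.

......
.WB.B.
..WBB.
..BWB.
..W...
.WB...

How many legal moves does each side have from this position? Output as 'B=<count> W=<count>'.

Answer: B=4 W=7

Derivation:
-- B to move --
(0,0): no bracket -> illegal
(0,1): no bracket -> illegal
(0,2): no bracket -> illegal
(1,0): flips 1 -> legal
(1,3): no bracket -> illegal
(2,0): no bracket -> illegal
(2,1): flips 1 -> legal
(3,1): no bracket -> illegal
(4,0): no bracket -> illegal
(4,1): no bracket -> illegal
(4,3): flips 1 -> legal
(4,4): no bracket -> illegal
(5,0): flips 1 -> legal
(5,3): no bracket -> illegal
B mobility = 4
-- W to move --
(0,1): no bracket -> illegal
(0,2): flips 1 -> legal
(0,3): no bracket -> illegal
(0,4): no bracket -> illegal
(0,5): no bracket -> illegal
(1,3): flips 2 -> legal
(1,5): flips 1 -> legal
(2,1): no bracket -> illegal
(2,5): flips 2 -> legal
(3,1): flips 1 -> legal
(3,5): flips 1 -> legal
(4,1): no bracket -> illegal
(4,3): no bracket -> illegal
(4,4): no bracket -> illegal
(4,5): no bracket -> illegal
(5,3): flips 1 -> legal
W mobility = 7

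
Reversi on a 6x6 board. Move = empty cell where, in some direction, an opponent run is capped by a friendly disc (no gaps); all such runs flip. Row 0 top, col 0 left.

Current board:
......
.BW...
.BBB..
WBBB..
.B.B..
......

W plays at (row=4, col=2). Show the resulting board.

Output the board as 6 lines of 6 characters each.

Place W at (4,2); scan 8 dirs for brackets.
Dir NW: opp run (3,1), next='.' -> no flip
Dir N: opp run (3,2) (2,2) capped by W -> flip
Dir NE: opp run (3,3), next='.' -> no flip
Dir W: opp run (4,1), next='.' -> no flip
Dir E: opp run (4,3), next='.' -> no flip
Dir SW: first cell '.' (not opp) -> no flip
Dir S: first cell '.' (not opp) -> no flip
Dir SE: first cell '.' (not opp) -> no flip
All flips: (2,2) (3,2)

Answer: ......
.BW...
.BWB..
WBWB..
.BWB..
......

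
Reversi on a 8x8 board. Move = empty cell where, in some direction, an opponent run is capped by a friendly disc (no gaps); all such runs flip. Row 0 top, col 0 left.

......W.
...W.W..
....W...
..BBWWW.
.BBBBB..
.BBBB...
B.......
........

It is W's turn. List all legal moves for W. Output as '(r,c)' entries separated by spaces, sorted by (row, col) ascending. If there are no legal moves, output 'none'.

(2,1): no bracket -> illegal
(2,2): no bracket -> illegal
(2,3): no bracket -> illegal
(3,0): no bracket -> illegal
(3,1): flips 2 -> legal
(4,0): no bracket -> illegal
(4,6): no bracket -> illegal
(5,0): no bracket -> illegal
(5,5): flips 1 -> legal
(5,6): flips 1 -> legal
(6,1): flips 2 -> legal
(6,2): flips 2 -> legal
(6,3): flips 2 -> legal
(6,4): flips 2 -> legal
(6,5): no bracket -> illegal
(7,0): no bracket -> illegal
(7,1): no bracket -> illegal

Answer: (3,1) (5,5) (5,6) (6,1) (6,2) (6,3) (6,4)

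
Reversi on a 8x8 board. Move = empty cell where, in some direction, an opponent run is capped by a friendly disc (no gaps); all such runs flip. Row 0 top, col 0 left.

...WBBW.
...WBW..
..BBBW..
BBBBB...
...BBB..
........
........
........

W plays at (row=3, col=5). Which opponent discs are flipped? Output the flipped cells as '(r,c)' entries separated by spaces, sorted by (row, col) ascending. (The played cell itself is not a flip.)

Dir NW: opp run (2,4) capped by W -> flip
Dir N: first cell 'W' (not opp) -> no flip
Dir NE: first cell '.' (not opp) -> no flip
Dir W: opp run (3,4) (3,3) (3,2) (3,1) (3,0), next=edge -> no flip
Dir E: first cell '.' (not opp) -> no flip
Dir SW: opp run (4,4), next='.' -> no flip
Dir S: opp run (4,5), next='.' -> no flip
Dir SE: first cell '.' (not opp) -> no flip

Answer: (2,4)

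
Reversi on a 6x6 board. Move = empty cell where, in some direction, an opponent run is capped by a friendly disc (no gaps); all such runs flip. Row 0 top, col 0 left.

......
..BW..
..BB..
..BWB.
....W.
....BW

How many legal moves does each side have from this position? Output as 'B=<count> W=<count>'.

-- B to move --
(0,2): no bracket -> illegal
(0,3): flips 1 -> legal
(0,4): flips 1 -> legal
(1,4): flips 1 -> legal
(2,4): no bracket -> illegal
(3,5): no bracket -> illegal
(4,2): no bracket -> illegal
(4,3): flips 1 -> legal
(4,5): no bracket -> illegal
(5,3): no bracket -> illegal
B mobility = 4
-- W to move --
(0,1): no bracket -> illegal
(0,2): no bracket -> illegal
(0,3): no bracket -> illegal
(1,1): flips 2 -> legal
(1,4): no bracket -> illegal
(2,1): no bracket -> illegal
(2,4): flips 1 -> legal
(2,5): no bracket -> illegal
(3,1): flips 2 -> legal
(3,5): flips 1 -> legal
(4,1): no bracket -> illegal
(4,2): no bracket -> illegal
(4,3): no bracket -> illegal
(4,5): no bracket -> illegal
(5,3): flips 1 -> legal
W mobility = 5

Answer: B=4 W=5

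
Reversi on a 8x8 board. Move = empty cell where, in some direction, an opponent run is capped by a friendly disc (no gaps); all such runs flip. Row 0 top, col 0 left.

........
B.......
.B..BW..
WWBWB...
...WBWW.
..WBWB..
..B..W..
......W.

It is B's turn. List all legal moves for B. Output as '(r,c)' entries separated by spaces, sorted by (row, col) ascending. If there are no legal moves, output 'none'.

Answer: (1,6) (2,2) (2,3) (2,6) (3,5) (3,7) (4,1) (4,2) (4,7) (5,1) (5,6) (6,1) (6,4) (7,5)

Derivation:
(1,4): no bracket -> illegal
(1,5): no bracket -> illegal
(1,6): flips 1 -> legal
(2,0): no bracket -> illegal
(2,2): flips 1 -> legal
(2,3): flips 2 -> legal
(2,6): flips 1 -> legal
(3,5): flips 1 -> legal
(3,6): no bracket -> illegal
(3,7): flips 1 -> legal
(4,0): no bracket -> illegal
(4,1): flips 1 -> legal
(4,2): flips 3 -> legal
(4,7): flips 2 -> legal
(5,1): flips 1 -> legal
(5,6): flips 1 -> legal
(5,7): no bracket -> illegal
(6,1): flips 2 -> legal
(6,3): no bracket -> illegal
(6,4): flips 1 -> legal
(6,6): no bracket -> illegal
(6,7): no bracket -> illegal
(7,4): no bracket -> illegal
(7,5): flips 1 -> legal
(7,7): no bracket -> illegal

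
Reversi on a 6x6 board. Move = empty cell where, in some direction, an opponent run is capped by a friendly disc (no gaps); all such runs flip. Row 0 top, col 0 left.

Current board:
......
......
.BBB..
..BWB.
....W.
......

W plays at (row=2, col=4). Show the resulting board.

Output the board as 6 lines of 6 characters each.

Answer: ......
......
.BBBW.
..BWW.
....W.
......

Derivation:
Place W at (2,4); scan 8 dirs for brackets.
Dir NW: first cell '.' (not opp) -> no flip
Dir N: first cell '.' (not opp) -> no flip
Dir NE: first cell '.' (not opp) -> no flip
Dir W: opp run (2,3) (2,2) (2,1), next='.' -> no flip
Dir E: first cell '.' (not opp) -> no flip
Dir SW: first cell 'W' (not opp) -> no flip
Dir S: opp run (3,4) capped by W -> flip
Dir SE: first cell '.' (not opp) -> no flip
All flips: (3,4)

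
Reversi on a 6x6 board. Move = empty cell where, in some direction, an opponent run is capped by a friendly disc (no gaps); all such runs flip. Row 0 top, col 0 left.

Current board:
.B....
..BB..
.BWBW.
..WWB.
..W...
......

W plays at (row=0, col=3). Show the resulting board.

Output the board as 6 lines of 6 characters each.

Answer: .B.W..
..BW..
.BWWW.
..WWB.
..W...
......

Derivation:
Place W at (0,3); scan 8 dirs for brackets.
Dir NW: edge -> no flip
Dir N: edge -> no flip
Dir NE: edge -> no flip
Dir W: first cell '.' (not opp) -> no flip
Dir E: first cell '.' (not opp) -> no flip
Dir SW: opp run (1,2) (2,1), next='.' -> no flip
Dir S: opp run (1,3) (2,3) capped by W -> flip
Dir SE: first cell '.' (not opp) -> no flip
All flips: (1,3) (2,3)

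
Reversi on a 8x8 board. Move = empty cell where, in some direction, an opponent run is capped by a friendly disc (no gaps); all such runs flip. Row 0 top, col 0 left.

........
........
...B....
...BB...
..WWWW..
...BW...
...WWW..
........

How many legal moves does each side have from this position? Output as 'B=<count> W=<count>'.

-- B to move --
(3,1): flips 1 -> legal
(3,2): no bracket -> illegal
(3,5): flips 1 -> legal
(3,6): no bracket -> illegal
(4,1): no bracket -> illegal
(4,6): no bracket -> illegal
(5,1): flips 1 -> legal
(5,2): flips 1 -> legal
(5,5): flips 2 -> legal
(5,6): flips 1 -> legal
(6,2): no bracket -> illegal
(6,6): no bracket -> illegal
(7,2): no bracket -> illegal
(7,3): flips 1 -> legal
(7,4): flips 3 -> legal
(7,5): flips 1 -> legal
(7,6): no bracket -> illegal
B mobility = 9
-- W to move --
(1,2): flips 2 -> legal
(1,3): flips 2 -> legal
(1,4): no bracket -> illegal
(2,2): flips 1 -> legal
(2,4): flips 2 -> legal
(2,5): flips 1 -> legal
(3,2): no bracket -> illegal
(3,5): no bracket -> illegal
(5,2): flips 1 -> legal
(6,2): flips 1 -> legal
W mobility = 7

Answer: B=9 W=7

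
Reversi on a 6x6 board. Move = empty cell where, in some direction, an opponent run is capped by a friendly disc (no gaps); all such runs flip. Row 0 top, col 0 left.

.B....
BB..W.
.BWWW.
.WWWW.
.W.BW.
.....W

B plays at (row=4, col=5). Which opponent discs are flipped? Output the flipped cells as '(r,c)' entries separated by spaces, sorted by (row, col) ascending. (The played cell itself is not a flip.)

Dir NW: opp run (3,4) (2,3), next='.' -> no flip
Dir N: first cell '.' (not opp) -> no flip
Dir NE: edge -> no flip
Dir W: opp run (4,4) capped by B -> flip
Dir E: edge -> no flip
Dir SW: first cell '.' (not opp) -> no flip
Dir S: opp run (5,5), next=edge -> no flip
Dir SE: edge -> no flip

Answer: (4,4)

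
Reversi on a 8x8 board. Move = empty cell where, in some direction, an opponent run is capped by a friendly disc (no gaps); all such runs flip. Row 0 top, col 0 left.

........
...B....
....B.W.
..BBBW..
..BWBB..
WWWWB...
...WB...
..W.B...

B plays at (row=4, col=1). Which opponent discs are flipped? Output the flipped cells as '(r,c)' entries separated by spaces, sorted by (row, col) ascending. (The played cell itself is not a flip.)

Dir NW: first cell '.' (not opp) -> no flip
Dir N: first cell '.' (not opp) -> no flip
Dir NE: first cell 'B' (not opp) -> no flip
Dir W: first cell '.' (not opp) -> no flip
Dir E: first cell 'B' (not opp) -> no flip
Dir SW: opp run (5,0), next=edge -> no flip
Dir S: opp run (5,1), next='.' -> no flip
Dir SE: opp run (5,2) (6,3) capped by B -> flip

Answer: (5,2) (6,3)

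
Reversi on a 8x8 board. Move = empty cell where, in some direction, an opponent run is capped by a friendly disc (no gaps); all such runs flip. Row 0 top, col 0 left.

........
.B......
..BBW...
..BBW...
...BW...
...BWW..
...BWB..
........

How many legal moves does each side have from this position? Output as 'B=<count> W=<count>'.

-- B to move --
(1,3): no bracket -> illegal
(1,4): no bracket -> illegal
(1,5): flips 1 -> legal
(2,5): flips 2 -> legal
(3,5): flips 2 -> legal
(4,5): flips 4 -> legal
(4,6): no bracket -> illegal
(5,6): flips 2 -> legal
(6,6): flips 2 -> legal
(7,3): no bracket -> illegal
(7,4): no bracket -> illegal
(7,5): flips 1 -> legal
B mobility = 7
-- W to move --
(0,0): flips 3 -> legal
(0,1): no bracket -> illegal
(0,2): no bracket -> illegal
(1,0): no bracket -> illegal
(1,2): flips 1 -> legal
(1,3): no bracket -> illegal
(1,4): no bracket -> illegal
(2,0): no bracket -> illegal
(2,1): flips 4 -> legal
(3,1): flips 2 -> legal
(4,1): no bracket -> illegal
(4,2): flips 3 -> legal
(5,2): flips 2 -> legal
(5,6): no bracket -> illegal
(6,2): flips 2 -> legal
(6,6): flips 1 -> legal
(7,2): flips 1 -> legal
(7,3): no bracket -> illegal
(7,4): no bracket -> illegal
(7,5): flips 1 -> legal
(7,6): flips 1 -> legal
W mobility = 11

Answer: B=7 W=11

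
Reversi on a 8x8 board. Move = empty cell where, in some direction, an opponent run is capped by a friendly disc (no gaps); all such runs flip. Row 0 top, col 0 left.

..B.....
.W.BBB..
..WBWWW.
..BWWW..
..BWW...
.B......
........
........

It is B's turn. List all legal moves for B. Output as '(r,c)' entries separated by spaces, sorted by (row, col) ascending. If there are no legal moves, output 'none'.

(0,0): no bracket -> illegal
(0,1): no bracket -> illegal
(1,0): no bracket -> illegal
(1,2): flips 1 -> legal
(1,6): no bracket -> illegal
(1,7): no bracket -> illegal
(2,0): flips 1 -> legal
(2,1): flips 1 -> legal
(2,7): flips 3 -> legal
(3,1): flips 1 -> legal
(3,6): flips 4 -> legal
(3,7): flips 1 -> legal
(4,5): flips 5 -> legal
(4,6): flips 2 -> legal
(5,2): no bracket -> illegal
(5,3): flips 2 -> legal
(5,4): flips 4 -> legal
(5,5): no bracket -> illegal

Answer: (1,2) (2,0) (2,1) (2,7) (3,1) (3,6) (3,7) (4,5) (4,6) (5,3) (5,4)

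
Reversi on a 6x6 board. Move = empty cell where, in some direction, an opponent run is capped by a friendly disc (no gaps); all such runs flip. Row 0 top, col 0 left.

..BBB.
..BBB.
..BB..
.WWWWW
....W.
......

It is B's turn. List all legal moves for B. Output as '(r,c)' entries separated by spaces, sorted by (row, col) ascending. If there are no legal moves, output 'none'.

(2,0): no bracket -> illegal
(2,1): no bracket -> illegal
(2,4): no bracket -> illegal
(2,5): no bracket -> illegal
(3,0): no bracket -> illegal
(4,0): flips 1 -> legal
(4,1): flips 1 -> legal
(4,2): flips 1 -> legal
(4,3): flips 1 -> legal
(4,5): flips 1 -> legal
(5,3): no bracket -> illegal
(5,4): no bracket -> illegal
(5,5): flips 2 -> legal

Answer: (4,0) (4,1) (4,2) (4,3) (4,5) (5,5)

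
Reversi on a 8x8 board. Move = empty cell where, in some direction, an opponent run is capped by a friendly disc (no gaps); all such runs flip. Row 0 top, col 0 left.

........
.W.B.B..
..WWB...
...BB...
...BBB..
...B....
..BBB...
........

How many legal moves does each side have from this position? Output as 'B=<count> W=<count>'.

Answer: B=4 W=6

Derivation:
-- B to move --
(0,0): flips 2 -> legal
(0,1): no bracket -> illegal
(0,2): no bracket -> illegal
(1,0): no bracket -> illegal
(1,2): flips 1 -> legal
(1,4): no bracket -> illegal
(2,0): no bracket -> illegal
(2,1): flips 2 -> legal
(3,1): flips 1 -> legal
(3,2): no bracket -> illegal
B mobility = 4
-- W to move --
(0,2): no bracket -> illegal
(0,3): flips 1 -> legal
(0,4): flips 1 -> legal
(0,5): no bracket -> illegal
(0,6): no bracket -> illegal
(1,2): no bracket -> illegal
(1,4): no bracket -> illegal
(1,6): no bracket -> illegal
(2,5): flips 1 -> legal
(2,6): no bracket -> illegal
(3,2): no bracket -> illegal
(3,5): no bracket -> illegal
(3,6): no bracket -> illegal
(4,2): no bracket -> illegal
(4,6): no bracket -> illegal
(5,1): no bracket -> illegal
(5,2): no bracket -> illegal
(5,4): no bracket -> illegal
(5,5): flips 2 -> legal
(5,6): flips 2 -> legal
(6,1): no bracket -> illegal
(6,5): no bracket -> illegal
(7,1): no bracket -> illegal
(7,2): no bracket -> illegal
(7,3): flips 4 -> legal
(7,4): no bracket -> illegal
(7,5): no bracket -> illegal
W mobility = 6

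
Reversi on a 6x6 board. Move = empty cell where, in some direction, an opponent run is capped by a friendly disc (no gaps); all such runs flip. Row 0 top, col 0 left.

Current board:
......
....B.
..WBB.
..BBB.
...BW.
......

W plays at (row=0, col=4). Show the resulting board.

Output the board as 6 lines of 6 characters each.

Place W at (0,4); scan 8 dirs for brackets.
Dir NW: edge -> no flip
Dir N: edge -> no flip
Dir NE: edge -> no flip
Dir W: first cell '.' (not opp) -> no flip
Dir E: first cell '.' (not opp) -> no flip
Dir SW: first cell '.' (not opp) -> no flip
Dir S: opp run (1,4) (2,4) (3,4) capped by W -> flip
Dir SE: first cell '.' (not opp) -> no flip
All flips: (1,4) (2,4) (3,4)

Answer: ....W.
....W.
..WBW.
..BBW.
...BW.
......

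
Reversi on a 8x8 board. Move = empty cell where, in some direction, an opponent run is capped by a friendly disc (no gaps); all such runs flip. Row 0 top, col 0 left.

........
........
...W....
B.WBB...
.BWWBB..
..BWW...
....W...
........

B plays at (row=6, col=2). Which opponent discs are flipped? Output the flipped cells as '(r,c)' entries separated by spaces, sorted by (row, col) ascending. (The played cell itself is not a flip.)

Dir NW: first cell '.' (not opp) -> no flip
Dir N: first cell 'B' (not opp) -> no flip
Dir NE: opp run (5,3) capped by B -> flip
Dir W: first cell '.' (not opp) -> no flip
Dir E: first cell '.' (not opp) -> no flip
Dir SW: first cell '.' (not opp) -> no flip
Dir S: first cell '.' (not opp) -> no flip
Dir SE: first cell '.' (not opp) -> no flip

Answer: (5,3)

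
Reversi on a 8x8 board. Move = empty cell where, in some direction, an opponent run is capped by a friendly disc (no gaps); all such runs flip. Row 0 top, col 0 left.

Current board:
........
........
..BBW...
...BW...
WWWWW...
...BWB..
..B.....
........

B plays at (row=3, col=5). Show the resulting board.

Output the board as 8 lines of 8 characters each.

Answer: ........
........
..BBW...
...BBB..
WWWWB...
...BWB..
..B.....
........

Derivation:
Place B at (3,5); scan 8 dirs for brackets.
Dir NW: opp run (2,4), next='.' -> no flip
Dir N: first cell '.' (not opp) -> no flip
Dir NE: first cell '.' (not opp) -> no flip
Dir W: opp run (3,4) capped by B -> flip
Dir E: first cell '.' (not opp) -> no flip
Dir SW: opp run (4,4) capped by B -> flip
Dir S: first cell '.' (not opp) -> no flip
Dir SE: first cell '.' (not opp) -> no flip
All flips: (3,4) (4,4)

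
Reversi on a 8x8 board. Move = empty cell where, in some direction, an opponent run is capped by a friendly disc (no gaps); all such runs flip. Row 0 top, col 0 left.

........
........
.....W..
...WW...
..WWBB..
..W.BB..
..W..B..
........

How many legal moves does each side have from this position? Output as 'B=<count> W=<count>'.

-- B to move --
(1,4): no bracket -> illegal
(1,5): no bracket -> illegal
(1,6): no bracket -> illegal
(2,2): flips 1 -> legal
(2,3): flips 1 -> legal
(2,4): flips 1 -> legal
(2,6): no bracket -> illegal
(3,1): no bracket -> illegal
(3,2): flips 1 -> legal
(3,5): no bracket -> illegal
(3,6): no bracket -> illegal
(4,1): flips 2 -> legal
(5,1): no bracket -> illegal
(5,3): no bracket -> illegal
(6,1): no bracket -> illegal
(6,3): no bracket -> illegal
(7,1): no bracket -> illegal
(7,2): no bracket -> illegal
(7,3): no bracket -> illegal
B mobility = 5
-- W to move --
(3,5): no bracket -> illegal
(3,6): no bracket -> illegal
(4,6): flips 2 -> legal
(5,3): no bracket -> illegal
(5,6): flips 1 -> legal
(6,3): no bracket -> illegal
(6,4): flips 2 -> legal
(6,6): flips 2 -> legal
(7,4): no bracket -> illegal
(7,5): no bracket -> illegal
(7,6): flips 2 -> legal
W mobility = 5

Answer: B=5 W=5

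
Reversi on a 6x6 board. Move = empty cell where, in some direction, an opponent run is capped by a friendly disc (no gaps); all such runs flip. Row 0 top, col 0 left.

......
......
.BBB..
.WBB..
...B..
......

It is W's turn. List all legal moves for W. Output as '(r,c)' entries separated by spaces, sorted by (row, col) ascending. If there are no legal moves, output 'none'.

(1,0): no bracket -> illegal
(1,1): flips 1 -> legal
(1,2): no bracket -> illegal
(1,3): flips 1 -> legal
(1,4): no bracket -> illegal
(2,0): no bracket -> illegal
(2,4): no bracket -> illegal
(3,0): no bracket -> illegal
(3,4): flips 2 -> legal
(4,1): no bracket -> illegal
(4,2): no bracket -> illegal
(4,4): no bracket -> illegal
(5,2): no bracket -> illegal
(5,3): no bracket -> illegal
(5,4): no bracket -> illegal

Answer: (1,1) (1,3) (3,4)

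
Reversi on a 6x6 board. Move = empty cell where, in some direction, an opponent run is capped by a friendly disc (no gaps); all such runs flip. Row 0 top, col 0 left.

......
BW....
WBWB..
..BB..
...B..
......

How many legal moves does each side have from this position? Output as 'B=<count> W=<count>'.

-- B to move --
(0,0): flips 2 -> legal
(0,1): flips 1 -> legal
(0,2): no bracket -> illegal
(1,2): flips 2 -> legal
(1,3): no bracket -> illegal
(3,0): flips 1 -> legal
(3,1): no bracket -> illegal
B mobility = 4
-- W to move --
(0,0): flips 1 -> legal
(0,1): no bracket -> illegal
(1,2): no bracket -> illegal
(1,3): no bracket -> illegal
(1,4): no bracket -> illegal
(2,4): flips 1 -> legal
(3,0): no bracket -> illegal
(3,1): flips 1 -> legal
(3,4): no bracket -> illegal
(4,1): no bracket -> illegal
(4,2): flips 1 -> legal
(4,4): flips 1 -> legal
(5,2): no bracket -> illegal
(5,3): no bracket -> illegal
(5,4): no bracket -> illegal
W mobility = 5

Answer: B=4 W=5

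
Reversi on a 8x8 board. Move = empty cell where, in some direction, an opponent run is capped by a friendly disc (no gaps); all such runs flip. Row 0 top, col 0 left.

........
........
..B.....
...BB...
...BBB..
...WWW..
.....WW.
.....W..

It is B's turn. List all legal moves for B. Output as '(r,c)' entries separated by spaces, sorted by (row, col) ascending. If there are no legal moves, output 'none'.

Answer: (6,2) (6,3) (6,4) (7,6) (7,7)

Derivation:
(4,2): no bracket -> illegal
(4,6): no bracket -> illegal
(5,2): no bracket -> illegal
(5,6): no bracket -> illegal
(5,7): no bracket -> illegal
(6,2): flips 1 -> legal
(6,3): flips 2 -> legal
(6,4): flips 1 -> legal
(6,7): no bracket -> illegal
(7,4): no bracket -> illegal
(7,6): flips 2 -> legal
(7,7): flips 2 -> legal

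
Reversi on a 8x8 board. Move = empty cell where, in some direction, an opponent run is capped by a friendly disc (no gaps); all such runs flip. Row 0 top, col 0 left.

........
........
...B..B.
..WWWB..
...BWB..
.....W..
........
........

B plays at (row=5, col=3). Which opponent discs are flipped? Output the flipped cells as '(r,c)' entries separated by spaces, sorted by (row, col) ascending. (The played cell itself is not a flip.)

Answer: (4,4)

Derivation:
Dir NW: first cell '.' (not opp) -> no flip
Dir N: first cell 'B' (not opp) -> no flip
Dir NE: opp run (4,4) capped by B -> flip
Dir W: first cell '.' (not opp) -> no flip
Dir E: first cell '.' (not opp) -> no flip
Dir SW: first cell '.' (not opp) -> no flip
Dir S: first cell '.' (not opp) -> no flip
Dir SE: first cell '.' (not opp) -> no flip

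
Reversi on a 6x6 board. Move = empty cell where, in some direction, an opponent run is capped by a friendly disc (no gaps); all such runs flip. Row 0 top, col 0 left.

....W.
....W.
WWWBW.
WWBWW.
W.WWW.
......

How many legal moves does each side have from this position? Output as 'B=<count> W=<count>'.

Answer: B=9 W=3

Derivation:
-- B to move --
(0,3): no bracket -> illegal
(0,5): flips 1 -> legal
(1,0): flips 1 -> legal
(1,1): no bracket -> illegal
(1,2): flips 1 -> legal
(1,3): no bracket -> illegal
(1,5): no bracket -> illegal
(2,5): flips 1 -> legal
(3,5): flips 2 -> legal
(4,1): no bracket -> illegal
(4,5): flips 1 -> legal
(5,0): no bracket -> illegal
(5,1): no bracket -> illegal
(5,2): flips 1 -> legal
(5,3): flips 2 -> legal
(5,4): flips 1 -> legal
(5,5): no bracket -> illegal
B mobility = 9
-- W to move --
(1,2): flips 1 -> legal
(1,3): flips 1 -> legal
(4,1): flips 2 -> legal
W mobility = 3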